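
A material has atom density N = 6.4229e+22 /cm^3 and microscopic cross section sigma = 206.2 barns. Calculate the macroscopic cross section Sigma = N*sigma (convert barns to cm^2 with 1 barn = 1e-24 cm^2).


Sigma = N * sigma_barns * 1e-24
Sigma = 6.4229e+22 * 206.2 * 1e-24
Sigma = 13.244 /cm

13.244


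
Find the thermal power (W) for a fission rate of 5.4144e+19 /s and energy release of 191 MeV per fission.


P = fission_rate * E_MeV * 1.602e-13
P = 5.4144e+19 * 191 * 1.602e-13
P = 1.6567e+09 W

1.6567e+09


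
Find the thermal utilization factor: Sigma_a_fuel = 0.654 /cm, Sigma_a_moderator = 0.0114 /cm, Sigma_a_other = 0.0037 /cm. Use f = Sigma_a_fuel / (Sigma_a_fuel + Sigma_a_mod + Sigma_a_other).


f = Sigma_a_fuel / (Sigma_a_fuel + Sigma_a_mod + Sigma_a_other)
f = 0.654 / (0.654 + 0.0114 + 0.0037)
f = 0.97743

0.97743


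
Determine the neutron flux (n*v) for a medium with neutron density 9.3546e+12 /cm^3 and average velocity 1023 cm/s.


phi = n * v
phi = 9.3546e+12 * 1023
phi = 9.5698e+15 /cm^2/s

9.5698e+15


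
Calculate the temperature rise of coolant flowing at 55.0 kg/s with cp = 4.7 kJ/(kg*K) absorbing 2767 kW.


dT = Q / (m_dot * cp)
dT = 2767 / (55.0 * 4.7)
dT = 10.704 C

10.704


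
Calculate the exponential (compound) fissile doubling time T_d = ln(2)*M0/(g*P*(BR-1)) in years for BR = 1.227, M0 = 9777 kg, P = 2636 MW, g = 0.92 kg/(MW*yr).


Breeding gain G = BR - 1 = 1.227 - 1 = 0.227
Fissile production rate = g * P * G = 0.92 * 2636 * 0.227 = 550.50224 kg/yr
T_d = ln(2) * M0 / (g * P * G)
T_d = ln(2) * 9777 / 550.50224 = 12.310 yr

12.310


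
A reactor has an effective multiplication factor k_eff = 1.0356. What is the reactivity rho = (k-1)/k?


rho = (k_eff - 1) / k_eff
rho = (1.0356 - 1) / 1.0356
rho = 0.034376

0.034376


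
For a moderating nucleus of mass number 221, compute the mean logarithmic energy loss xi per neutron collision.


xi = 1 + (A-1)^2/(2A) * ln((A-1)/(A+1))
xi = 1 + (221-1)^2/(2*221) * ln((221-1)/(221 +1))
xi = 0.0090225

0.0090225


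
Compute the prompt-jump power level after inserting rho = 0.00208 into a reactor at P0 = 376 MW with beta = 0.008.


P1/P0 = beta / (beta - rho)
P1/P0 = 0.008 / (0.008 - 0.00208) = 1.351351
P1 = 376 * 1.351351 = 508.11 MW

508.11


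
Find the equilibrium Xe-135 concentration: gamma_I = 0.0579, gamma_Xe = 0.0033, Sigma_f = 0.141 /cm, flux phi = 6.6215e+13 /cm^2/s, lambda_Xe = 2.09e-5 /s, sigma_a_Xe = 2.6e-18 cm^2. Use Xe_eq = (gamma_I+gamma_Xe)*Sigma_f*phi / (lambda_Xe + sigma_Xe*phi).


Xe_eq = (gamma_I + gamma_Xe) * Sigma_f * phi / (lambda_Xe + sigma_Xe * phi)
Numerator = (0.0579 + 0.0033) * 0.141 * 6.6215e+13 = 5.713825e+11
Denominator = 2.09e-5 + 2.6e-18 * 6.6215e+13 = 1.930590e-04
Xe_eq = 5.713825e+11 / 1.930590e-04 = 2.9596e+15 /cm^3

2.9596e+15


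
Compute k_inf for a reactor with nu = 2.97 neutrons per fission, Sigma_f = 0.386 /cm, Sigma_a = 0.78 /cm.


k_inf = nu * Sigma_f / Sigma_a
k_inf = 2.97 * 0.386 / 0.78
k_inf = 1.4698

1.4698


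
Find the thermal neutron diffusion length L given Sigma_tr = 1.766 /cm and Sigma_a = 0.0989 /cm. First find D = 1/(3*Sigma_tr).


D = 1 / (3 * Sigma_tr) = 1 / (3 * 1.766) = 0.1887505 cm
L = sqrt(D / Sigma_a)
L = sqrt(0.1887505 / 0.0989)
L = 1.3815 cm

1.3815


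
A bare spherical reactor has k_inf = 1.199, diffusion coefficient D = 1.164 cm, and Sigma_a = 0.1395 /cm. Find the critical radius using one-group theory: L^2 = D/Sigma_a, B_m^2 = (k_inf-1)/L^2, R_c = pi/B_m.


L^2 = D / Sigma_a = 1.164 / 0.1395 = 8.344086 cm^2
B_m^2 = (k_inf - 1) / L^2 = (1.199 - 1) / 8.344086 = 0.02384923 /cm^2
For a bare sphere: B_g = pi/R, so R_c = pi / sqrt(B_m^2)
R_c = pi / sqrt(0.02384923) = 20.343 cm

20.343


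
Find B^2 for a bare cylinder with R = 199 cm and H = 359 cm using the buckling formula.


B^2 = (2.405/R)^2 + (pi/H)^2
B^2 = (2.405/199)^2 + (pi/359)^2
B^2 = 2.2264e-04 /cm^2

2.2264e-04


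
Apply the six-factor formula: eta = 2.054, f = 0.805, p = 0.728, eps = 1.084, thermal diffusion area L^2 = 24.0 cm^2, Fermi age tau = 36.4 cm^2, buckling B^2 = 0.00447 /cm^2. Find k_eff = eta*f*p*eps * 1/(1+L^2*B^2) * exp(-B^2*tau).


k_inf = eta*f*p*eps = 2.054*0.805*0.728*1.084 = 1.304839
P_TNL = 1/(1 + L^2*B^2) = 1/(1 + 24.0*0.00447) = 0.9031139
P_FNL = exp(-B^2*tau) = exp(-0.00447*36.4) = 0.8498393
k_eff = k_inf * P_TNL * P_FNL = 1.304839 * 0.9031139 * 0.8498393
k_eff = 1.0015

1.0015


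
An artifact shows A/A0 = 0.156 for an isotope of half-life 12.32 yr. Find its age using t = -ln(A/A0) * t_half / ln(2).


lambda = ln(2) / t_half = ln(2) / 12.32 = 0.05626195 /yr
t = -ln(A/A0) / lambda
t = -ln(0.156) / 0.05626195
t = 33.022 yr

33.022


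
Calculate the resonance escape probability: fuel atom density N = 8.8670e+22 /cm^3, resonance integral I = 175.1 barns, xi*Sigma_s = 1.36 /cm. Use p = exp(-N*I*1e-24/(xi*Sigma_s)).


p = exp(-N * I * 1e-24 / (xi*Sigma_s))
p = exp(-8.8670e+22 * 175.1 * 1e-24 / 1.36)
p = 1.1015e-05

1.1015e-05


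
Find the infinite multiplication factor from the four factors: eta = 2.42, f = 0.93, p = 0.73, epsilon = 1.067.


k_inf = eta * f * p * epsilon
k_inf = 2.42 * 0.93 * 0.73 * 1.067
k_inf = 1.7530

1.7530


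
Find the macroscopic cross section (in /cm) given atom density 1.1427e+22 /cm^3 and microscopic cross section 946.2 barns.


Sigma = N * sigma_barns * 1e-24
Sigma = 1.1427e+22 * 946.2 * 1e-24
Sigma = 10.812 /cm

10.812


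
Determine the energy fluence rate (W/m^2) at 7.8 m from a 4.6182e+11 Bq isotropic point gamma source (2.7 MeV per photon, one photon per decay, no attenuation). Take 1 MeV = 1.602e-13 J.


psi = A * E * 1.602e-13 / (4*pi*r^2)
psi = 4.6182e+11 * 2.7 * 1.602e-13 / (4*pi*7.8^2)
psi = 2.6128e-04 W/m^2

2.6128e-04


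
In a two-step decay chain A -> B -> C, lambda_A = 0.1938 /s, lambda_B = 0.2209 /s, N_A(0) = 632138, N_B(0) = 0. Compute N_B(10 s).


N_B(t) = lambda_A * N_A0 / (lambda_B - lambda_A) * [exp(-lambda_A*t) - exp(-lambda_B*t)]
exp(-0.1938*10) = 0.1439916; exp(-0.2209*10) = 0.1098104
N_B = 0.1938 * 632138 / (0.2209 - 0.1938) * (0.1439916 - 0.1098104)
N_B = 154520

154520


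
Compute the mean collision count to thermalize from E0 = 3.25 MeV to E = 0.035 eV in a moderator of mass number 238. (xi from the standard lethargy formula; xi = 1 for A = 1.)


xi = 1 + (A-1)^2/(2A)*ln((A-1)/(A+1)) = 0.008379872 (for A = 238)
n = ln(E0/E) / xi
n = ln(3.25e6 / 0.035) / 0.008379872
n = ln(9.285714e+07) / 0.008379872 = 2189.4

2189.4


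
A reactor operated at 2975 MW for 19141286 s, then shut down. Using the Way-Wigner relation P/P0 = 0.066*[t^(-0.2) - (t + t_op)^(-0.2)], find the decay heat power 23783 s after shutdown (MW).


P/P0 = 0.066 * [t^(-0.2) - (t + t_op)^(-0.2)]
P/P0 = 0.066 * [23783^(-0.2) - (23783 + 19141286)^(-0.2)]
P/P0 = 0.066 * [0.1332744 - 0.03495408] = 0.006489141
P = 2975 * 0.006489141 = 19.305 MW

19.305


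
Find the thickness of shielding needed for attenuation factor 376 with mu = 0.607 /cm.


x = ln(factor) / mu
x = ln(376) / 0.607
x = 9.7687 cm

9.7687


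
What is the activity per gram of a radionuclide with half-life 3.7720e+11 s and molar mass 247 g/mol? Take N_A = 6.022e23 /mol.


lambda = ln(2) / t_half = ln(2) / 3.7720e+11 = 1.837612e-12 /s
SA = lambda * N_A / M
SA = 1.837612e-12 * 6.022e23 / 247
SA = 4.4802e+09 Bq/g

4.4802e+09


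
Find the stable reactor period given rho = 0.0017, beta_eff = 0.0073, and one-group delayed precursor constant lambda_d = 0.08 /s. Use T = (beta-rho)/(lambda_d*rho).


T = (beta - rho) / (lambda_d * rho)
T = (0.0073 - 0.0017) / (0.08 * 0.0017)
T = 41.176 s

41.176


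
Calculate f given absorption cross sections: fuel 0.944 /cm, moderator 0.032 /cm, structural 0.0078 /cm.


f = Sigma_a_fuel / (Sigma_a_fuel + Sigma_a_mod + Sigma_a_other)
f = 0.944 / (0.944 + 0.032 + 0.0078)
f = 0.95954

0.95954


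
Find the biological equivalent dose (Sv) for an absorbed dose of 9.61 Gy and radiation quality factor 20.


H = D * Q
H = 9.61 * 20
H = 192.20 Sv

192.20


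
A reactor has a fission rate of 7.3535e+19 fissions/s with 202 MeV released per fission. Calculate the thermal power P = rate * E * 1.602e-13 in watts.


P = fission_rate * E_MeV * 1.602e-13
P = 7.3535e+19 * 202 * 1.602e-13
P = 2.3796e+09 W

2.3796e+09


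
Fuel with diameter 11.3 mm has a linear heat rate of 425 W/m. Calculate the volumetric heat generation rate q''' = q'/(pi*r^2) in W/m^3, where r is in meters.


r = D / 2 / 1000 = 11.3 / 2 / 1000 = 0.00565 m
q''' = q' / (pi * r^2)
q''' = 425 / (pi * 0.00565^2)
q''' = 4.2378e+06 W/m^3

4.2378e+06


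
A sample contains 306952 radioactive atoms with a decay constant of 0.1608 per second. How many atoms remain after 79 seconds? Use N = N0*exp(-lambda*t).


N = N0 * exp(-lambda * t)
N = 306952 * exp(-0.1608 * 79)
N = 0.93356

0.93356


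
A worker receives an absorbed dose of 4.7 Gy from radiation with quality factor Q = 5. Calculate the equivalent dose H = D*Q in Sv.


H = D * Q
H = 4.7 * 5
H = 23.500 Sv

23.500


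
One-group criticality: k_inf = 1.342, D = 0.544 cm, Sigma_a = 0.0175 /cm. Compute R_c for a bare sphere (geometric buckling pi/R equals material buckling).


L^2 = D / Sigma_a = 0.544 / 0.0175 = 31.08571 cm^2
B_m^2 = (k_inf - 1) / L^2 = (1.342 - 1) / 31.08571 = 0.01100184 /cm^2
For a bare sphere: B_g = pi/R, so R_c = pi / sqrt(B_m^2)
R_c = pi / sqrt(0.01100184) = 29.951 cm

29.951


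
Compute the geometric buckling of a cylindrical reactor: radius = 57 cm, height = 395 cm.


B^2 = (2.405/R)^2 + (pi/H)^2
B^2 = (2.405/57)^2 + (pi/395)^2
B^2 = 0.0018435 /cm^2

0.0018435


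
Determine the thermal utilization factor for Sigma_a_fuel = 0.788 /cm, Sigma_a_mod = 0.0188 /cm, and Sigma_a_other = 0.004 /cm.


f = Sigma_a_fuel / (Sigma_a_fuel + Sigma_a_mod + Sigma_a_other)
f = 0.788 / (0.788 + 0.0188 + 0.004)
f = 0.97188

0.97188


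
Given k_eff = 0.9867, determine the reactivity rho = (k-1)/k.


rho = (k_eff - 1) / k_eff
rho = (0.9867 - 1) / 0.9867
rho = -0.013479

-0.013479


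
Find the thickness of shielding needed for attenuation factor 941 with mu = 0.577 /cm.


x = ln(factor) / mu
x = ln(941) / 0.577
x = 11.866 cm

11.866


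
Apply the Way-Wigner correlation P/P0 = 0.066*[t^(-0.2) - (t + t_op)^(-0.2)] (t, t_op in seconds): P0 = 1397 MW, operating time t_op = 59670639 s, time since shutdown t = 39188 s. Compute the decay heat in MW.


P/P0 = 0.066 * [t^(-0.2) - (t + t_op)^(-0.2)]
P/P0 = 0.066 * [39188^(-0.2) - (39188 + 59670639)^(-0.2)]
P/P0 = 0.066 * [0.1206061 - 0.02784780] = 0.006122048
P = 1397 * 0.006122048 = 8.5525 MW

8.5525


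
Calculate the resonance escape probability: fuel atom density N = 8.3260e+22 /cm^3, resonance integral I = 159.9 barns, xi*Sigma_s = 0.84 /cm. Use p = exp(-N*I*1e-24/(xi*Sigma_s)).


p = exp(-N * I * 1e-24 / (xi*Sigma_s))
p = exp(-8.3260e+22 * 159.9 * 1e-24 / 0.84)
p = 1.3086e-07

1.3086e-07


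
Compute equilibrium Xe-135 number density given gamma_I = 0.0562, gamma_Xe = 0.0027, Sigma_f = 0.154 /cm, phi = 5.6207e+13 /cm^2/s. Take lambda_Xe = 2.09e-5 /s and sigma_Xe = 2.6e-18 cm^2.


Xe_eq = (gamma_I + gamma_Xe) * Sigma_f * phi / (lambda_Xe + sigma_Xe * phi)
Numerator = (0.0562 + 0.0027) * 0.154 * 5.6207e+13 = 5.098312e+11
Denominator = 2.09e-5 + 2.6e-18 * 5.6207e+13 = 1.670382e-04
Xe_eq = 5.098312e+11 / 1.670382e-04 = 3.0522e+15 /cm^3

3.0522e+15


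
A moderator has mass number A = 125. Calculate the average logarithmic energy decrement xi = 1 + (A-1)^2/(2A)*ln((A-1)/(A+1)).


xi = 1 + (A-1)^2/(2A) * ln((A-1)/(A+1))
xi = 1 + (125-1)^2/(2*125) * ln((125-1)/(125 +1))
xi = 0.015915

0.015915


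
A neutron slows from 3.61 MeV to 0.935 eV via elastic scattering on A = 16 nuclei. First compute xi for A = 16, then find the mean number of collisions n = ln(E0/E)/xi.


xi = 1 + (A-1)^2/(2A)*ln((A-1)/(A+1)) = 0.1199467 (for A = 16)
n = ln(E0/E) / xi
n = ln(3.61e6 / 0.935) / 0.1199467
n = ln(3.860963e+06) / 0.1199467 = 126.44

126.44


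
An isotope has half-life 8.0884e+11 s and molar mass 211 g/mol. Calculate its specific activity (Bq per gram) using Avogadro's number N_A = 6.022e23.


lambda = ln(2) / t_half = ln(2) / 8.0884e+11 = 8.569645e-13 /s
SA = lambda * N_A / M
SA = 8.569645e-13 * 6.022e23 / 211
SA = 2.4458e+09 Bq/g

2.4458e+09


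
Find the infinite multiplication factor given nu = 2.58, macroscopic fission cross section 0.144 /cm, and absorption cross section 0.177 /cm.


k_inf = nu * Sigma_f / Sigma_a
k_inf = 2.58 * 0.144 / 0.177
k_inf = 2.0990

2.0990


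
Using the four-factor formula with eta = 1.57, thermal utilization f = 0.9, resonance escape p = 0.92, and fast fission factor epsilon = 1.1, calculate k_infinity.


k_inf = eta * f * p * epsilon
k_inf = 1.57 * 0.9 * 0.92 * 1.1
k_inf = 1.4300

1.4300


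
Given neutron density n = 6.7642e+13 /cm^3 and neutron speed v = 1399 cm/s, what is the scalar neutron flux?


phi = n * v
phi = 6.7642e+13 * 1399
phi = 9.4631e+16 /cm^2/s

9.4631e+16


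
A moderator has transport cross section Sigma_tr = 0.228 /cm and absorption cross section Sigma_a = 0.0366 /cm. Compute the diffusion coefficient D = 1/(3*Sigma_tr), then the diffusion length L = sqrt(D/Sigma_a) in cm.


D = 1 / (3 * Sigma_tr) = 1 / (3 * 0.228) = 1.461988 cm
L = sqrt(D / Sigma_a)
L = sqrt(1.461988 / 0.0366)
L = 6.3202 cm

6.3202


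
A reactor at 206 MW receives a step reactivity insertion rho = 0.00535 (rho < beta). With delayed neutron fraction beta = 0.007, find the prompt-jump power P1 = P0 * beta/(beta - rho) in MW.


P1/P0 = beta / (beta - rho)
P1/P0 = 0.007 / (0.007 - 0.00535) = 4.242424
P1 = 206 * 4.242424 = 873.94 MW

873.94


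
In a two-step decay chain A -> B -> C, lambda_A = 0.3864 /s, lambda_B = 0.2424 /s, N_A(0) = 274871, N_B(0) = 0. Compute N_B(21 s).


N_B(t) = lambda_A * N_A0 / (lambda_B - lambda_A) * [exp(-lambda_A*t) - exp(-lambda_B*t)]
exp(-0.3864*21) = 2.991995e-04; exp(-0.2424*21) = 0.006155557
N_B = 0.3864 * 274871 / (0.2424 - 0.3864) * (2.991995e-04 - 0.006155557)
N_B = 4319.5

4319.5


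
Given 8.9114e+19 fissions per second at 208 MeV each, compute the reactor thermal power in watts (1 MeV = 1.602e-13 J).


P = fission_rate * E_MeV * 1.602e-13
P = 8.9114e+19 * 208 * 1.602e-13
P = 2.9694e+09 W

2.9694e+09


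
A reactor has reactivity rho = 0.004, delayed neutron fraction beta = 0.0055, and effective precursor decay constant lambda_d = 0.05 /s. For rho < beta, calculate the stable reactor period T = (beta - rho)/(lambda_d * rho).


T = (beta - rho) / (lambda_d * rho)
T = (0.0055 - 0.004) / (0.05 * 0.004)
T = 7.5000 s

7.5000


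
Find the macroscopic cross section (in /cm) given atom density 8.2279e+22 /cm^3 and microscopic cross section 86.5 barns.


Sigma = N * sigma_barns * 1e-24
Sigma = 8.2279e+22 * 86.5 * 1e-24
Sigma = 7.1171 /cm

7.1171


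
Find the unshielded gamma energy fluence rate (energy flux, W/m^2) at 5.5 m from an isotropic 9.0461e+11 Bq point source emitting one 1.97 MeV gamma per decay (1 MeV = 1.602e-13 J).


psi = A * E * 1.602e-13 / (4*pi*r^2)
psi = 9.0461e+11 * 1.97 * 1.602e-13 / (4*pi*5.5^2)
psi = 7.5103e-04 W/m^2

7.5103e-04


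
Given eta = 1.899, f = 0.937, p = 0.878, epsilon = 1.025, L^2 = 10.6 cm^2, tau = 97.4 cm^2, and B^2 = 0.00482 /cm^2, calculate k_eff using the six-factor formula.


k_inf = eta*f*p*eps = 1.899*0.937*0.878*1.025 = 1.601338
P_TNL = 1/(1 + L^2*B^2) = 1/(1 + 10.6*0.00482) = 0.9513915
P_FNL = exp(-B^2*tau) = exp(-0.00482*97.4) = 0.6253349
k_eff = k_inf * P_TNL * P_FNL = 1.601338 * 0.9513915 * 0.6253349
k_eff = 0.95270

0.95270


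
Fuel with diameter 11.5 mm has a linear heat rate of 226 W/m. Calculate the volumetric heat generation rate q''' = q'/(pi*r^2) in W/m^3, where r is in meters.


r = D / 2 / 1000 = 11.5 / 2 / 1000 = 0.00575 m
q''' = q' / (pi * r^2)
q''' = 226 / (pi * 0.00575^2)
q''' = 2.1758e+06 W/m^3

2.1758e+06


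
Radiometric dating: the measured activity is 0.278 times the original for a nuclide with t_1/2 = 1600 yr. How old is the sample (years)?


lambda = ln(2) / t_half = ln(2) / 1600 = 4.332170e-04 /yr
t = -ln(A/A0) / lambda
t = -ln(0.278) / 4.332170e-04
t = 2954.9 yr

2954.9


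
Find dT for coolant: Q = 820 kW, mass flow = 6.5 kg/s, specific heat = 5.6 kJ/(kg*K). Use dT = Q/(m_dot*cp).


dT = Q / (m_dot * cp)
dT = 820 / (6.5 * 5.6)
dT = 22.527 C

22.527


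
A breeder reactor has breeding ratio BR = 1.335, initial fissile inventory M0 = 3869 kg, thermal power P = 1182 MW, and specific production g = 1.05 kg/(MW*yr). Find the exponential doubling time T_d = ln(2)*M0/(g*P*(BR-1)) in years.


Breeding gain G = BR - 1 = 1.335 - 1 = 0.335
Fissile production rate = g * P * G = 1.05 * 1182 * 0.335 = 415.7685 kg/yr
T_d = ln(2) * M0 / (g * P * G)
T_d = ln(2) * 3869 / 415.7685 = 6.4502 yr

6.4502


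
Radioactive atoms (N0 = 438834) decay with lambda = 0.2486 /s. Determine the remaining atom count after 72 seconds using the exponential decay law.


N = N0 * exp(-lambda * t)
N = 438834 * exp(-0.2486 * 72)
N = 0.0073922

0.0073922


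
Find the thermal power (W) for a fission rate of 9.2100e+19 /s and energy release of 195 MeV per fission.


P = fission_rate * E_MeV * 1.602e-13
P = 9.2100e+19 * 195 * 1.602e-13
P = 2.8771e+09 W

2.8771e+09


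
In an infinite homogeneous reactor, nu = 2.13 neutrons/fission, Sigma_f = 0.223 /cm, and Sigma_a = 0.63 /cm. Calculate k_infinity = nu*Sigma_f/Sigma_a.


k_inf = nu * Sigma_f / Sigma_a
k_inf = 2.13 * 0.223 / 0.63
k_inf = 0.75395

0.75395


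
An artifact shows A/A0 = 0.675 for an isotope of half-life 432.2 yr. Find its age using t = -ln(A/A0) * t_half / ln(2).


lambda = ln(2) / t_half = ln(2) / 432.2 = 0.001603765 /yr
t = -ln(A/A0) / lambda
t = -ln(0.675) / 0.001603765
t = 245.07 yr

245.07


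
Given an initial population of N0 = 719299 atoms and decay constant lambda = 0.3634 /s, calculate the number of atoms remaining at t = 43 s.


N = N0 * exp(-lambda * t)
N = 719299 * exp(-0.3634 * 43)
N = 0.11764

0.11764


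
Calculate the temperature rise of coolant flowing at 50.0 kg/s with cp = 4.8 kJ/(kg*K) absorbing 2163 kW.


dT = Q / (m_dot * cp)
dT = 2163 / (50.0 * 4.8)
dT = 9.0125 C

9.0125


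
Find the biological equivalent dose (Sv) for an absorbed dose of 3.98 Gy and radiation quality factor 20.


H = D * Q
H = 3.98 * 20
H = 79.600 Sv

79.600


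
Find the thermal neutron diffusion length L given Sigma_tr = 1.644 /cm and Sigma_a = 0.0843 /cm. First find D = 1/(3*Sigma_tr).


D = 1 / (3 * Sigma_tr) = 1 / (3 * 1.644) = 0.2027575 cm
L = sqrt(D / Sigma_a)
L = sqrt(0.2027575 / 0.0843)
L = 1.5509 cm

1.5509


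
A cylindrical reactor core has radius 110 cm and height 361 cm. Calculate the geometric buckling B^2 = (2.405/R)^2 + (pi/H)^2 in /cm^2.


B^2 = (2.405/R)^2 + (pi/H)^2
B^2 = (2.405/110)^2 + (pi/361)^2
B^2 = 5.5375e-04 /cm^2

5.5375e-04


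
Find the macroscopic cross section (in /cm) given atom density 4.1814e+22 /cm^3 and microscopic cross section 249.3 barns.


Sigma = N * sigma_barns * 1e-24
Sigma = 4.1814e+22 * 249.3 * 1e-24
Sigma = 10.424 /cm

10.424


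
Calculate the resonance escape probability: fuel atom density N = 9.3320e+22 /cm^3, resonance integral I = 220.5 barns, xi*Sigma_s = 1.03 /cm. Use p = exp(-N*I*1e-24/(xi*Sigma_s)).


p = exp(-N * I * 1e-24 / (xi*Sigma_s))
p = exp(-9.3320e+22 * 220.5 * 1e-24 / 1.03)
p = 2.1076e-09

2.1076e-09


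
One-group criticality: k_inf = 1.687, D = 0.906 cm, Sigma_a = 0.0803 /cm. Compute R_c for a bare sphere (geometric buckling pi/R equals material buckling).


L^2 = D / Sigma_a = 0.906 / 0.0803 = 11.28269 cm^2
B_m^2 = (k_inf - 1) / L^2 = (1.687 - 1) / 11.28269 = 0.06088973 /cm^2
For a bare sphere: B_g = pi/R, so R_c = pi / sqrt(B_m^2)
R_c = pi / sqrt(0.06088973) = 12.731 cm

12.731


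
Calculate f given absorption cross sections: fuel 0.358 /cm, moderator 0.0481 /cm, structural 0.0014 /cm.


f = Sigma_a_fuel / (Sigma_a_fuel + Sigma_a_mod + Sigma_a_other)
f = 0.358 / (0.358 + 0.0481 + 0.0014)
f = 0.87853

0.87853


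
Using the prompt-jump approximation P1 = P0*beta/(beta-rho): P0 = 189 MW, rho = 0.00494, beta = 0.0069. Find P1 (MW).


P1/P0 = beta / (beta - rho)
P1/P0 = 0.0069 / (0.0069 - 0.00494) = 3.520408
P1 = 189 * 3.520408 = 665.36 MW

665.36


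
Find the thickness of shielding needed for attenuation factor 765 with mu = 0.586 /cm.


x = ln(factor) / mu
x = ln(765) / 0.586
x = 11.331 cm

11.331


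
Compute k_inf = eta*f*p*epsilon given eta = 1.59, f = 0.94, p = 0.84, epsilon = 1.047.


k_inf = eta * f * p * epsilon
k_inf = 1.59 * 0.94 * 0.84 * 1.047
k_inf = 1.3145

1.3145


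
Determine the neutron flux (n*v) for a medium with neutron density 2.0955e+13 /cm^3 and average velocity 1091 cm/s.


phi = n * v
phi = 2.0955e+13 * 1091
phi = 2.2862e+16 /cm^2/s

2.2862e+16


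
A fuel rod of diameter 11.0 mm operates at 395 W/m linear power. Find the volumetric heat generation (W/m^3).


r = D / 2 / 1000 = 11.0 / 2 / 1000 = 0.0055 m
q''' = q' / (pi * r^2)
q''' = 395 / (pi * 0.0055^2)
q''' = 4.1564e+06 W/m^3

4.1564e+06


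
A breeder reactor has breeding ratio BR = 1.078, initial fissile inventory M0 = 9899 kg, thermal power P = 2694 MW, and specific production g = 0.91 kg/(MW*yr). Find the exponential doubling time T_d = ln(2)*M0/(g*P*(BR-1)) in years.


Breeding gain G = BR - 1 = 1.078 - 1 = 0.078
Fissile production rate = g * P * G = 0.91 * 2694 * 0.078 = 191.22012 kg/yr
T_d = ln(2) * M0 / (g * P * G)
T_d = ln(2) * 9899 / 191.22012 = 35.883 yr

35.883


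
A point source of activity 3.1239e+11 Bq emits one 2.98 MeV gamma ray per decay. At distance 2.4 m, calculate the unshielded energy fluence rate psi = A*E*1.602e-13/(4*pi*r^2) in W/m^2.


psi = A * E * 1.602e-13 / (4*pi*r^2)
psi = 3.1239e+11 * 2.98 * 1.602e-13 / (4*pi*2.4^2)
psi = 0.0020604 W/m^2

0.0020604


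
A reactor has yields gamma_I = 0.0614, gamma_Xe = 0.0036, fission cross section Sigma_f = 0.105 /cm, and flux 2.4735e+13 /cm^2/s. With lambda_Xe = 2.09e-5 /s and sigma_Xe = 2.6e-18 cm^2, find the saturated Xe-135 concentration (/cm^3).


Xe_eq = (gamma_I + gamma_Xe) * Sigma_f * phi / (lambda_Xe + sigma_Xe * phi)
Numerator = (0.0614 + 0.0036) * 0.105 * 2.4735e+13 = 1.688164e+11
Denominator = 2.09e-5 + 2.6e-18 * 2.4735e+13 = 8.521100e-05
Xe_eq = 1.688164e+11 / 8.521100e-05 = 1.9812e+15 /cm^3

1.9812e+15


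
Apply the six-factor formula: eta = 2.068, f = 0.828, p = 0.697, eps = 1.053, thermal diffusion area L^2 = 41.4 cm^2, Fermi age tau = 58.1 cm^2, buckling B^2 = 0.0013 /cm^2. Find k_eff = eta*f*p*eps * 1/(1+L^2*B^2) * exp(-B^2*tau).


k_inf = eta*f*p*eps = 2.068*0.828*0.697*1.053 = 1.256730
P_TNL = 1/(1 + L^2*B^2) = 1/(1 + 41.4*0.0013) = 0.9489287
P_FNL = exp(-B^2*tau) = exp(-0.0013*58.1) = 0.9272519
k_eff = k_inf * P_TNL * P_FNL = 1.256730 * 0.9489287 * 0.9272519
k_eff = 1.1058

1.1058


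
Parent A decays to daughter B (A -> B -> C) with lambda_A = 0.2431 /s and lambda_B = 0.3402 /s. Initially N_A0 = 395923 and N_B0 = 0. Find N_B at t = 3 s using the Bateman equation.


N_B(t) = lambda_A * N_A0 / (lambda_B - lambda_A) * [exp(-lambda_A*t) - exp(-lambda_B*t)]
exp(-0.2431*3) = 0.4822464; exp(-0.3402*3) = 0.3603786
N_B = 0.2431 * 395923 / (0.3402 - 0.2431) * (0.4822464 - 0.3603786)
N_B = 120800

120800


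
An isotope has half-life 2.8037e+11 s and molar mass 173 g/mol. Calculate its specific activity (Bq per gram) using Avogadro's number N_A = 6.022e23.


lambda = ln(2) / t_half = ln(2) / 2.8037e+11 = 2.472259e-12 /s
SA = lambda * N_A / M
SA = 2.472259e-12 * 6.022e23 / 173
SA = 8.6057e+09 Bq/g

8.6057e+09


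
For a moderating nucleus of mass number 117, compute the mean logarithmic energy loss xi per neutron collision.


xi = 1 + (A-1)^2/(2A) * ln((A-1)/(A+1))
xi = 1 + (117-1)^2/(2*117) * ln((117-1)/(117 +1))
xi = 0.016997

0.016997


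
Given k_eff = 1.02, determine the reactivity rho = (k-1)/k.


rho = (k_eff - 1) / k_eff
rho = (1.02 - 1) / 1.02
rho = 0.019608

0.019608


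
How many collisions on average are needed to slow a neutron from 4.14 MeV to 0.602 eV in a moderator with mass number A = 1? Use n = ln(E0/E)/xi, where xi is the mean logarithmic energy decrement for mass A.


xi = 1 + (A-1)^2/(2A)*ln((A-1)/(A+1)) = 1 (for A = 1)
n = ln(E0/E) / xi
n = ln(4.14e6 / 0.602) / 1
n = ln(6.877076e+06) / 1 = 15.744

15.744


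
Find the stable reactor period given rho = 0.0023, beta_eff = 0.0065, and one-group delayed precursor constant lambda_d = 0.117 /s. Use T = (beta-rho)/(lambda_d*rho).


T = (beta - rho) / (lambda_d * rho)
T = (0.0065 - 0.0023) / (0.117 * 0.0023)
T = 15.608 s

15.608


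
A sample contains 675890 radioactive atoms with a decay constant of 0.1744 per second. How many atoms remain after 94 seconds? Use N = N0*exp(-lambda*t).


N = N0 * exp(-lambda * t)
N = 675890 * exp(-0.1744 * 94)
N = 0.051313

0.051313


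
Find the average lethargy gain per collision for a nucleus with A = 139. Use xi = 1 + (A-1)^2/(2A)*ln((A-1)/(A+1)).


xi = 1 + (A-1)^2/(2A) * ln((A-1)/(A+1))
xi = 1 + (139-1)^2/(2*139) * ln((139-1)/(139 +1))
xi = 0.014320

0.014320


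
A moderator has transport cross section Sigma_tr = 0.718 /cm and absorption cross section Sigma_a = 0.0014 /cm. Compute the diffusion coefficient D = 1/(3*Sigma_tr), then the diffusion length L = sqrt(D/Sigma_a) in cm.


D = 1 / (3 * Sigma_tr) = 1 / (3 * 0.718) = 0.4642526 cm
L = sqrt(D / Sigma_a)
L = sqrt(0.4642526 / 0.0014)
L = 18.210 cm

18.210


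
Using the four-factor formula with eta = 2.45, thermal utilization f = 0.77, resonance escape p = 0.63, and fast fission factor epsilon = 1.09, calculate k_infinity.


k_inf = eta * f * p * epsilon
k_inf = 2.45 * 0.77 * 0.63 * 1.09
k_inf = 1.2955

1.2955


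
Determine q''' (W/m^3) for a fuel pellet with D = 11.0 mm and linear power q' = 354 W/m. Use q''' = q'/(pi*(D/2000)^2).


r = D / 2 / 1000 = 11.0 / 2 / 1000 = 0.0055 m
q''' = q' / (pi * r^2)
q''' = 354 / (pi * 0.0055^2)
q''' = 3.7250e+06 W/m^3

3.7250e+06


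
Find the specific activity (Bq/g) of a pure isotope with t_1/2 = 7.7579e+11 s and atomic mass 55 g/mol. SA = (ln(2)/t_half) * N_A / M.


lambda = ln(2) / t_half = ln(2) / 7.7579e+11 = 8.934727e-13 /s
SA = lambda * N_A / M
SA = 8.934727e-13 * 6.022e23 / 55
SA = 9.7827e+09 Bq/g

9.7827e+09


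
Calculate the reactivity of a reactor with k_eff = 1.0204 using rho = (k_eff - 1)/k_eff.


rho = (k_eff - 1) / k_eff
rho = (1.0204 - 1) / 1.0204
rho = 0.019992

0.019992


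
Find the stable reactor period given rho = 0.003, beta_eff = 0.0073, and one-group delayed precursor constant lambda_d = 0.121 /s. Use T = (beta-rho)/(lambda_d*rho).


T = (beta - rho) / (lambda_d * rho)
T = (0.0073 - 0.003) / (0.121 * 0.003)
T = 11.846 s

11.846


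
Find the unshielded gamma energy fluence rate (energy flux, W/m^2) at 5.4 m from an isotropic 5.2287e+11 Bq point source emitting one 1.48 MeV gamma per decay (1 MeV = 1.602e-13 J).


psi = A * E * 1.602e-13 / (4*pi*r^2)
psi = 5.2287e+11 * 1.48 * 1.602e-13 / (4*pi*5.4^2)
psi = 3.3831e-04 W/m^2

3.3831e-04


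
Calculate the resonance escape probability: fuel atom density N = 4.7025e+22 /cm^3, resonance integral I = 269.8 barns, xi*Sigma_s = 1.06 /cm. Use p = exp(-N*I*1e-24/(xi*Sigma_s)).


p = exp(-N * I * 1e-24 / (xi*Sigma_s))
p = exp(-4.7025e+22 * 269.8 * 1e-24 / 1.06)
p = 6.3364e-06

6.3364e-06


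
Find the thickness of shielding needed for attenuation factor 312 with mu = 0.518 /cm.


x = ln(factor) / mu
x = ln(312) / 0.518
x = 11.087 cm

11.087


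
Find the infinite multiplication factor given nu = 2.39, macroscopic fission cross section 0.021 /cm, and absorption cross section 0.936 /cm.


k_inf = nu * Sigma_f / Sigma_a
k_inf = 2.39 * 0.021 / 0.936
k_inf = 0.053622

0.053622


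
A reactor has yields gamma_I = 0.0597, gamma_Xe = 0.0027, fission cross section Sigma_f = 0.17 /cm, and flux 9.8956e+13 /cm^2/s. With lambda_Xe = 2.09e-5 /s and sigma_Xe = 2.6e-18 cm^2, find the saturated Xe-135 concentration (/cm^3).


Xe_eq = (gamma_I + gamma_Xe) * Sigma_f * phi / (lambda_Xe + sigma_Xe * phi)
Numerator = (0.0597 + 0.0027) * 0.17 * 9.8956e+13 = 1.049725e+12
Denominator = 2.09e-5 + 2.6e-18 * 9.8956e+13 = 2.781856e-04
Xe_eq = 1.049725e+12 / 2.781856e-04 = 3.7735e+15 /cm^3

3.7735e+15


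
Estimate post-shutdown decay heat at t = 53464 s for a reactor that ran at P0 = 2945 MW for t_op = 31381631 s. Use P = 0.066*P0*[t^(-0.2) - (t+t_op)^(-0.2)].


P/P0 = 0.066 * [t^(-0.2) - (t + t_op)^(-0.2)]
P/P0 = 0.066 * [53464^(-0.2) - (53464 + 31381631)^(-0.2)]
P/P0 = 0.066 * [0.1133412 - 0.03166045] = 0.005390929
P = 2945 * 0.005390929 = 15.876 MW

15.876


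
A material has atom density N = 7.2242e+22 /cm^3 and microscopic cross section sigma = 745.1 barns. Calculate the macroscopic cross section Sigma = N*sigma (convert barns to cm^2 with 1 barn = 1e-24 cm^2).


Sigma = N * sigma_barns * 1e-24
Sigma = 7.2242e+22 * 745.1 * 1e-24
Sigma = 53.828 /cm

53.828


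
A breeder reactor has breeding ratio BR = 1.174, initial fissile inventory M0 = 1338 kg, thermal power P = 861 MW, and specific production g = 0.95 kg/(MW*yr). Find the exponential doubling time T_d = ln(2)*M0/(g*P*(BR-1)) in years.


Breeding gain G = BR - 1 = 1.174 - 1 = 0.174
Fissile production rate = g * P * G = 0.95 * 861 * 0.174 = 142.3233 kg/yr
T_d = ln(2) * M0 / (g * P * G)
T_d = ln(2) * 1338 / 142.3233 = 6.5164 yr

6.5164


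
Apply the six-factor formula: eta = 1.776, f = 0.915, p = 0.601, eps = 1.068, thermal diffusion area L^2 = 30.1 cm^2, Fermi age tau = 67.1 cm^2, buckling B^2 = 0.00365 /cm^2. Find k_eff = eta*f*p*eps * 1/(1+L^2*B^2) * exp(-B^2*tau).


k_inf = eta*f*p*eps = 1.776*0.915*0.601*1.068 = 1.043061
P_TNL = 1/(1 + L^2*B^2) = 1/(1 + 30.1*0.00365) = 0.9010105
P_FNL = exp(-B^2*tau) = exp(-0.00365*67.1) = 0.7827711
k_eff = k_inf * P_TNL * P_FNL = 1.043061 * 0.9010105 * 0.7827711
k_eff = 0.73566

0.73566


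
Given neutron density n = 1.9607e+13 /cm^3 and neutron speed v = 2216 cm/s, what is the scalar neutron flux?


phi = n * v
phi = 1.9607e+13 * 2216
phi = 4.3449e+16 /cm^2/s

4.3449e+16


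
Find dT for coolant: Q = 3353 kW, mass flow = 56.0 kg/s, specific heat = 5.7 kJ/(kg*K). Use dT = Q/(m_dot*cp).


dT = Q / (m_dot * cp)
dT = 3353 / (56.0 * 5.7)
dT = 10.504 C

10.504


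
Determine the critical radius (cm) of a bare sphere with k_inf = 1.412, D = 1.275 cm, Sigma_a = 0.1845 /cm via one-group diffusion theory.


L^2 = D / Sigma_a = 1.275 / 0.1845 = 6.910569 cm^2
B_m^2 = (k_inf - 1) / L^2 = (1.412 - 1) / 6.910569 = 0.05961882 /cm^2
For a bare sphere: B_g = pi/R, so R_c = pi / sqrt(B_m^2)
R_c = pi / sqrt(0.05961882) = 12.866 cm

12.866


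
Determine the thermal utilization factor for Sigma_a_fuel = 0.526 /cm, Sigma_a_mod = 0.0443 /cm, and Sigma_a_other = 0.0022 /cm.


f = Sigma_a_fuel / (Sigma_a_fuel + Sigma_a_mod + Sigma_a_other)
f = 0.526 / (0.526 + 0.0443 + 0.0022)
f = 0.91878

0.91878


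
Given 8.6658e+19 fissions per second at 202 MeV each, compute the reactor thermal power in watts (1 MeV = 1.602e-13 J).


P = fission_rate * E_MeV * 1.602e-13
P = 8.6658e+19 * 202 * 1.602e-13
P = 2.8043e+09 W

2.8043e+09


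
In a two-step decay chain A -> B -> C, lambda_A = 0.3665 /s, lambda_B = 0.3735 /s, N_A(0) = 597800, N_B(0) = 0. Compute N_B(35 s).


N_B(t) = lambda_A * N_A0 / (lambda_B - lambda_A) * [exp(-lambda_A*t) - exp(-lambda_B*t)]
exp(-0.3665*35) = 2.685886e-06; exp(-0.3735*35) = 2.102255e-06
N_B = 0.3665 * 597800 / (0.3735 - 0.3665) * (2.685886e-06 - 2.102255e-06)
N_B = 18.267

18.267


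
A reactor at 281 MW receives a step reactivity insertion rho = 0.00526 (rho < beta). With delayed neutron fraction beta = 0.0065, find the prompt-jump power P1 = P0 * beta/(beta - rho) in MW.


P1/P0 = beta / (beta - rho)
P1/P0 = 0.0065 / (0.0065 - 0.00526) = 5.241935
P1 = 281 * 5.241935 = 1473.0 MW

1473.0


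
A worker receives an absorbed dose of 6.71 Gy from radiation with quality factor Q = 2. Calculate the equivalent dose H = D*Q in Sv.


H = D * Q
H = 6.71 * 2
H = 13.420 Sv

13.420


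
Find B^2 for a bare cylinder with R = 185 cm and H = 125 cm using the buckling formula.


B^2 = (2.405/R)^2 + (pi/H)^2
B^2 = (2.405/185)^2 + (pi/125)^2
B^2 = 8.0065e-04 /cm^2

8.0065e-04


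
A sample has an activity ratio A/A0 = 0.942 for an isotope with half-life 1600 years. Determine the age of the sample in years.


lambda = ln(2) / t_half = ln(2) / 1600 = 4.332170e-04 /yr
t = -ln(A/A0) / lambda
t = -ln(0.942) / 4.332170e-04
t = 137.92 yr

137.92


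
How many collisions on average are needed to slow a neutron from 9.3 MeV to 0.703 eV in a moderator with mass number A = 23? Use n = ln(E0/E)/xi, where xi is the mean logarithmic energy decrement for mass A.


xi = 1 + (A-1)^2/(2A)*ln((A-1)/(A+1)) = 0.08448899 (for A = 23)
n = ln(E0/E) / xi
n = ln(9.3e6 / 0.703) / 0.08448899
n = ln(1.322902e+07) / 0.08448899 = 194.08

194.08


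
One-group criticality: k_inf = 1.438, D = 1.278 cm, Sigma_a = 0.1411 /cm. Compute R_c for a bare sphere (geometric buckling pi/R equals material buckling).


L^2 = D / Sigma_a = 1.278 / 0.1411 = 9.057406 cm^2
B_m^2 = (k_inf - 1) / L^2 = (1.438 - 1) / 9.057406 = 0.04835822 /cm^2
For a bare sphere: B_g = pi/R, so R_c = pi / sqrt(B_m^2)
R_c = pi / sqrt(0.04835822) = 14.286 cm

14.286


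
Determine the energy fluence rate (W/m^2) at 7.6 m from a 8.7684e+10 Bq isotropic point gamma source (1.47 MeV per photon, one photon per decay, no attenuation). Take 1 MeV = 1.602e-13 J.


psi = A * E * 1.602e-13 / (4*pi*r^2)
psi = 8.7684e+10 * 1.47 * 1.602e-13 / (4*pi*7.6^2)
psi = 2.8449e-05 W/m^2

2.8449e-05


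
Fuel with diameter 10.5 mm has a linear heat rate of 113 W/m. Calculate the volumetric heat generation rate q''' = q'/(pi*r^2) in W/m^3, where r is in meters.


r = D / 2 / 1000 = 10.5 / 2 / 1000 = 0.00525 m
q''' = q' / (pi * r^2)
q''' = 113 / (pi * 0.00525^2)
q''' = 1.3050e+06 W/m^3

1.3050e+06


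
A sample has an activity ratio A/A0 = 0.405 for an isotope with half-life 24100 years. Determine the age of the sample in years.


lambda = ln(2) / t_half = ln(2) / 24100 = 2.876129e-05 /yr
t = -ln(A/A0) / lambda
t = -ln(0.405) / 2.876129e-05
t = 31427 yr

31427


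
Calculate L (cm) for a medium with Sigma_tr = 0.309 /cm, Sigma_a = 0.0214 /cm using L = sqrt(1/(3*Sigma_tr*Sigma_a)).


D = 1 / (3 * Sigma_tr) = 1 / (3 * 0.309) = 1.078749 cm
L = sqrt(D / Sigma_a)
L = sqrt(1.078749 / 0.0214)
L = 7.0999 cm

7.0999


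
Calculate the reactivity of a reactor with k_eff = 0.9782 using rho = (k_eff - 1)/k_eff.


rho = (k_eff - 1) / k_eff
rho = (0.9782 - 1) / 0.9782
rho = -0.022286

-0.022286


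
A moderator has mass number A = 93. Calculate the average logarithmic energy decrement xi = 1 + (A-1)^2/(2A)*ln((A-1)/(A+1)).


xi = 1 + (A-1)^2/(2A) * ln((A-1)/(A+1))
xi = 1 + (93-1)^2/(2*93) * ln((93-1)/(93 +1))
xi = 0.021352

0.021352


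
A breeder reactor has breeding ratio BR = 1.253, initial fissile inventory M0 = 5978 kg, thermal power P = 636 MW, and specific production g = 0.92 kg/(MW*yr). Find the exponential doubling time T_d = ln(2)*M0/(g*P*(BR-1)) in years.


Breeding gain G = BR - 1 = 1.253 - 1 = 0.253
Fissile production rate = g * P * G = 0.92 * 636 * 0.253 = 148.03536 kg/yr
T_d = ln(2) * M0 / (g * P * G)
T_d = ln(2) * 5978 / 148.03536 = 27.991 yr

27.991


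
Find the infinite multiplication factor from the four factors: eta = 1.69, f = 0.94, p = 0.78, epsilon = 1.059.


k_inf = eta * f * p * epsilon
k_inf = 1.69 * 0.94 * 0.78 * 1.059
k_inf = 1.3122

1.3122


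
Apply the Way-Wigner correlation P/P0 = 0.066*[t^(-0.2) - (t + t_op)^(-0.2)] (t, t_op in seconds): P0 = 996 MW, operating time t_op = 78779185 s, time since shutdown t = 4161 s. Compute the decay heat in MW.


P/P0 = 0.066 * [t^(-0.2) - (t + t_op)^(-0.2)]
P/P0 = 0.066 * [4161^(-0.2) - (4161 + 78779185)^(-0.2)]
P/P0 = 0.066 * [0.1888689 - 0.02634590] = 0.01072652
P = 996 * 0.01072652 = 10.684 MW

10.684


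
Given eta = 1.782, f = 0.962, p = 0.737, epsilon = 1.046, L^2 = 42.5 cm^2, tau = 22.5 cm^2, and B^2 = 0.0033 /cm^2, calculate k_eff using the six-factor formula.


k_inf = eta*f*p*eps = 1.782*0.962*0.737*1.046 = 1.321545
P_TNL = 1/(1 + L^2*B^2) = 1/(1 + 42.5*0.0033) = 0.8770007
P_FNL = exp(-B^2*tau) = exp(-0.0033*22.5) = 0.9284396
k_eff = k_inf * P_TNL * P_FNL = 1.321545 * 0.8770007 * 0.9284396
k_eff = 1.0761

1.0761


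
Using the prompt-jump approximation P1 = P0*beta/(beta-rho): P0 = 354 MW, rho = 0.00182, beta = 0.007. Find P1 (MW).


P1/P0 = beta / (beta - rho)
P1/P0 = 0.007 / (0.007 - 0.00182) = 1.351351
P1 = 354 * 1.351351 = 478.38 MW

478.38


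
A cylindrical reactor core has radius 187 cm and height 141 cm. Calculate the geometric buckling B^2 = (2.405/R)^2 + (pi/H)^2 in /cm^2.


B^2 = (2.405/R)^2 + (pi/H)^2
B^2 = (2.405/187)^2 + (pi/141)^2
B^2 = 6.6184e-04 /cm^2

6.6184e-04


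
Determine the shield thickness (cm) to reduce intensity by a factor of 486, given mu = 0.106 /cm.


x = ln(factor) / mu
x = ln(486) / 0.106
x = 58.360 cm

58.360


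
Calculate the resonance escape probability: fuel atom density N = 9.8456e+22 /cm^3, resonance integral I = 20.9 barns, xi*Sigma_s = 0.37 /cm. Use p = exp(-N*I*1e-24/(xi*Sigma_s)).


p = exp(-N * I * 1e-24 / (xi*Sigma_s))
p = exp(-9.8456e+22 * 20.9 * 1e-24 / 0.37)
p = 0.0038433

0.0038433


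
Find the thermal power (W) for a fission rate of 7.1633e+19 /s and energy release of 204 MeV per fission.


P = fission_rate * E_MeV * 1.602e-13
P = 7.1633e+19 * 204 * 1.602e-13
P = 2.3410e+09 W

2.3410e+09


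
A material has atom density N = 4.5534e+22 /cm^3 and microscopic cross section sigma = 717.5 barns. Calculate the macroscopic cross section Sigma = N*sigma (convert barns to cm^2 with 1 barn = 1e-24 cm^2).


Sigma = N * sigma_barns * 1e-24
Sigma = 4.5534e+22 * 717.5 * 1e-24
Sigma = 32.671 /cm

32.671


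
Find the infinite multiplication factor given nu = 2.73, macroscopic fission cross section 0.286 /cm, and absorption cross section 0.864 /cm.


k_inf = nu * Sigma_f / Sigma_a
k_inf = 2.73 * 0.286 / 0.864
k_inf = 0.90368

0.90368


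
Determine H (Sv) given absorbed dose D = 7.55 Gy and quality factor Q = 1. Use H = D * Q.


H = D * Q
H = 7.55 * 1
H = 7.5500 Sv

7.5500


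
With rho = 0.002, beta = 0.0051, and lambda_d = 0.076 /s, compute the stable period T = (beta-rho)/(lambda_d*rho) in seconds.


T = (beta - rho) / (lambda_d * rho)
T = (0.0051 - 0.002) / (0.076 * 0.002)
T = 20.395 s

20.395


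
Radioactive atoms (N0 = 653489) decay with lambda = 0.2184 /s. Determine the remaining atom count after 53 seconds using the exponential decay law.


N = N0 * exp(-lambda * t)
N = 653489 * exp(-0.2184 * 53)
N = 6.1403

6.1403


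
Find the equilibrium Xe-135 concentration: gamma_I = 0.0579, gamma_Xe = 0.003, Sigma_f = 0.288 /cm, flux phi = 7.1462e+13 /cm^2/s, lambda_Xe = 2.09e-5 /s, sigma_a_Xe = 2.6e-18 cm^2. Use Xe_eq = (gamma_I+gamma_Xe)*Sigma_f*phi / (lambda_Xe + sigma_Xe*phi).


Xe_eq = (gamma_I + gamma_Xe) * Sigma_f * phi / (lambda_Xe + sigma_Xe * phi)
Numerator = (0.0579 + 0.003) * 0.288 * 7.1462e+13 = 1.253386e+12
Denominator = 2.09e-5 + 2.6e-18 * 7.1462e+13 = 2.067012e-04
Xe_eq = 1.253386e+12 / 2.067012e-04 = 6.0638e+15 /cm^3

6.0638e+15


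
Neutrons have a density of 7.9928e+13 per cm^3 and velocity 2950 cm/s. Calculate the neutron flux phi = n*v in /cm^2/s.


phi = n * v
phi = 7.9928e+13 * 2950
phi = 2.3579e+17 /cm^2/s

2.3579e+17


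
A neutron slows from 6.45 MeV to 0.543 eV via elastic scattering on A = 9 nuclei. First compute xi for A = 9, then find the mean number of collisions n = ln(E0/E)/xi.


xi = 1 + (A-1)^2/(2A)*ln((A-1)/(A+1)) = 0.2066007 (for A = 9)
n = ln(E0/E) / xi
n = ln(6.45e6 / 0.543) / 0.2066007
n = ln(1.187845e+07) / 0.2066007 = 78.849

78.849
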